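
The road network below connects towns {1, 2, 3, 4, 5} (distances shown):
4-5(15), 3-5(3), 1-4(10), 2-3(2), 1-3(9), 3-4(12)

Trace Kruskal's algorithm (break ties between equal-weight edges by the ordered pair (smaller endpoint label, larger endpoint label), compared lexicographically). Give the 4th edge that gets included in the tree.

1-4

Kruskal: consider edges lightest-first.
2-3 (2): add — endpoints in different components.
3-5 (3): add — endpoints in different components.
1-3 (9): add — endpoints in different components.
1-4 (10): add — endpoints in different components.
The 4th edge added is 1-4.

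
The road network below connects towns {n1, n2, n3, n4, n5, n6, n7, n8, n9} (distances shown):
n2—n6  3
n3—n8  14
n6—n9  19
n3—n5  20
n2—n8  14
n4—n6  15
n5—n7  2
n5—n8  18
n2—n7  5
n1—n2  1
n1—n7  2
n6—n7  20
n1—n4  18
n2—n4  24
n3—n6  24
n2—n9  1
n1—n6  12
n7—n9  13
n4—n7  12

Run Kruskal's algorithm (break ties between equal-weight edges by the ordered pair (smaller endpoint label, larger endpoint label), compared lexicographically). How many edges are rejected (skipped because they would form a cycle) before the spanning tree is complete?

Kruskal's algorithm — process edges by increasing weight (ties by edge label):
n1—n2 (1): add — endpoints in different components.
n2—n9 (1): add — endpoints in different components.
n1—n7 (2): add — endpoints in different components.
n5—n7 (2): add — endpoints in different components.
n2—n6 (3): add — endpoints in different components.
n2—n7 (5): skip — n7 and n2 already connected.
n1—n6 (12): skip — n1 and n6 already connected.
n4—n7 (12): add — endpoints in different components.
n7—n9 (13): skip — n9 and n7 already connected.
n2—n8 (14): add — endpoints in different components.
n3—n8 (14): add — endpoints in different components.
Edges rejected before the tree was complete: 3.

3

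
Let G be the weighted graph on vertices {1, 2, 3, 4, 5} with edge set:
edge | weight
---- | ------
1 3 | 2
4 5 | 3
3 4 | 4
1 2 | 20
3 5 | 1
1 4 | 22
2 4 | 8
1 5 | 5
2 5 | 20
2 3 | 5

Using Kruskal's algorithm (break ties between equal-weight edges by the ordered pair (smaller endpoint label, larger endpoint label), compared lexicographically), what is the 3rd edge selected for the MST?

4-5

Kruskal: consider edges lightest-first.
3 5 (1): add — endpoints in different components.
1 3 (2): add — endpoints in different components.
4 5 (3): add — endpoints in different components.
3 4 (4): skip — 3 and 4 already connected.
1 5 (5): skip — 1 and 5 already connected.
2 3 (5): add — endpoints in different components.
The 3rd edge added is 4 5.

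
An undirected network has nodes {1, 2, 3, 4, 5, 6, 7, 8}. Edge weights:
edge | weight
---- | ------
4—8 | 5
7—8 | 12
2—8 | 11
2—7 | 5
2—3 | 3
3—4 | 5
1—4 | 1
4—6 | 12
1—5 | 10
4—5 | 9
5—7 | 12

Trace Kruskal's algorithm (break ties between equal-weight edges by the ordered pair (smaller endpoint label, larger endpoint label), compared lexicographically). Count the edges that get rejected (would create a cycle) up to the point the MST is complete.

2

Kruskal: consider edges lightest-first.
1—4 (1): add — endpoints in different components.
2—3 (3): add — endpoints in different components.
2—7 (5): add — endpoints in different components.
3—4 (5): add — endpoints in different components.
4—8 (5): add — endpoints in different components.
4—5 (9): add — endpoints in different components.
1—5 (10): skip — 1 and 5 already connected.
2—8 (11): skip — 2 and 8 already connected.
4—6 (12): add — endpoints in different components.
Edges rejected before the tree was complete: 2.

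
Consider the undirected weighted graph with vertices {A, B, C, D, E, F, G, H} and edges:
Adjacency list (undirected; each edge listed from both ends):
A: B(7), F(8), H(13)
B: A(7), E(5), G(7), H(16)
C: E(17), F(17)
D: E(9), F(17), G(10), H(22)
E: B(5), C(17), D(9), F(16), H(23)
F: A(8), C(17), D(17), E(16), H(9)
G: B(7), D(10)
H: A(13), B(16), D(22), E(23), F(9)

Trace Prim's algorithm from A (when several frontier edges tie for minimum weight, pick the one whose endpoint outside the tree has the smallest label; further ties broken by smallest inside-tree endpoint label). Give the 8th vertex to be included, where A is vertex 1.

Prim, starting at A.
Step 1: cheapest edge leaving the tree is A—B (7); add B.
Step 2: cheapest edge leaving the tree is B—E (5); add E.
Step 3: cheapest edge leaving the tree is B—G (7); add G.
Step 4: cheapest edge leaving the tree is A—F (8); add F.
Step 5: cheapest edge leaving the tree is D—E (9); add D.
Step 6: cheapest edge leaving the tree is F—H (9); add H.
Step 7: cheapest edge leaving the tree is C—E (17); add C.
Vertex order: A, B, E, G, F, D, H, C. The 8th vertex is C.

C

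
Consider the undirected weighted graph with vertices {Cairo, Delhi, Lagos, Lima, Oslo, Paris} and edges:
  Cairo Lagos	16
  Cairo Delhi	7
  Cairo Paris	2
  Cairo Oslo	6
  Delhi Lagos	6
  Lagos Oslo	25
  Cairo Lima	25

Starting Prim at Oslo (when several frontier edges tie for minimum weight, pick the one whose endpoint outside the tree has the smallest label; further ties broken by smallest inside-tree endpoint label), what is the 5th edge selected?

Cairo-Lima

Prim, starting at Oslo.
Step 1: frontier [Cairo Oslo 6, Lagos Oslo 25] → take Cairo Oslo (6); add Cairo.
Step 2: frontier [Cairo Paris 2, Cairo Delhi 7, Cairo Lagos 16, Cairo Lima 25, Lagos Oslo 25] → take Cairo Paris (2); add Paris.
Step 3: frontier [Cairo Delhi 7, Cairo Lagos 16, Cairo Lima 25, Lagos Oslo 25] → take Cairo Delhi (7); add Delhi.
Step 4: frontier [Cairo Lagos 16, Cairo Lima 25, Delhi Lagos 6, Lagos Oslo 25] → take Delhi Lagos (6); add Lagos.
Step 5: frontier [Cairo Lima 25] → take Cairo Lima (25); add Lima.
The 5th edge added is Cairo Lima.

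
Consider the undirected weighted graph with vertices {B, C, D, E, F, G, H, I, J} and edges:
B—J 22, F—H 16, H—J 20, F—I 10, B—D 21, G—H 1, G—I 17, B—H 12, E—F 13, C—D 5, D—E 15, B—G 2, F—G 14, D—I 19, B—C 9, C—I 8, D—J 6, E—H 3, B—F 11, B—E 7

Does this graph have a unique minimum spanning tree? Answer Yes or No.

Sort edges by weight, then run Kruskal:
G—H (1): add — endpoints in different components.
B—G (2): add — endpoints in different components.
E—H (3): add — endpoints in different components.
C—D (5): add — endpoints in different components.
D—J (6): add — endpoints in different components.
B—E (7): skip — B and E already connected.
C—I (8): add — endpoints in different components.
B—C (9): add — endpoints in different components.
F—I (10): add — endpoints in different components.
Every non-tree edge has weight strictly greater than the heaviest edge on the tree path between its endpoints, so the MST is unique.

Yes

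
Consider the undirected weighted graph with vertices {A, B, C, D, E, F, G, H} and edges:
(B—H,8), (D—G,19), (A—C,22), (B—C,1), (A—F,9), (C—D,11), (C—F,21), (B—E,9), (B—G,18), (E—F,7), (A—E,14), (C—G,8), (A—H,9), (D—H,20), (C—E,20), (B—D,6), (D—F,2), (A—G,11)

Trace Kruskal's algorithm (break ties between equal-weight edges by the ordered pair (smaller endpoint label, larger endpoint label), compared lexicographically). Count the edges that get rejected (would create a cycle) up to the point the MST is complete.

Sort edges by weight, then run Kruskal:
B—C (1): add — endpoints in different components.
D—F (2): add — endpoints in different components.
B—D (6): add — endpoints in different components.
E—F (7): add — endpoints in different components.
B—H (8): add — endpoints in different components.
C—G (8): add — endpoints in different components.
A—F (9): add — endpoints in different components.
Edges rejected before the tree was complete: 0.

0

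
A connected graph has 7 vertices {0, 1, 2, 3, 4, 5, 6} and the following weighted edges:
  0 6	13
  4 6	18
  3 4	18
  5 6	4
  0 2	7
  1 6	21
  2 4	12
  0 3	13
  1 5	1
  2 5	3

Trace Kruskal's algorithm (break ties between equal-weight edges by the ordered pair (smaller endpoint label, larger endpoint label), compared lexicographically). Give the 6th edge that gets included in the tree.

Kruskal's algorithm — process edges by increasing weight (ties by edge label):
1 5 (1): add. Components now {0} {1,5} {2} {3} {4} {6}
2 5 (3): add. Components now {0} {1,2,5} {3} {4} {6}
5 6 (4): add. Components now {0} {1,2,5,6} {3} {4}
0 2 (7): add. Components now {0,1,2,5,6} {3} {4}
2 4 (12): add. Components now {0,1,2,4,5,6} {3}
0 3 (13): add. Components now {0,1,2,3,4,5,6}
The 6th edge added is 0 3.

0-3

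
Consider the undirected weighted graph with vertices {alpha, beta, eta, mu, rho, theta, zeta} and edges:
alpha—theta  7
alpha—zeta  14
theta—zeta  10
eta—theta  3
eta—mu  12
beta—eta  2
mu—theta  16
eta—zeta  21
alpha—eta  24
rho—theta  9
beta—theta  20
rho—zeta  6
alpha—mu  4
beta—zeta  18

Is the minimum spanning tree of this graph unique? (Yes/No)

Yes

Kruskal: consider edges lightest-first.
beta—eta (2): add. Components now {beta,eta} {zeta} {mu} {theta} {rho} {alpha}
eta—theta (3): add. Components now {beta,eta,theta} {zeta} {mu} {rho} {alpha}
alpha—mu (4): add. Components now {beta,eta,theta} {zeta} {alpha,mu} {rho}
rho—zeta (6): add. Components now {beta,eta,theta} {rho,zeta} {alpha,mu}
alpha—theta (7): add. Components now {alpha,beta,eta,mu,theta} {rho,zeta}
rho—theta (9): add. Components now {alpha,beta,eta,mu,rho,theta,zeta}
Every non-tree edge has weight strictly greater than the heaviest edge on the tree path between its endpoints, so the MST is unique.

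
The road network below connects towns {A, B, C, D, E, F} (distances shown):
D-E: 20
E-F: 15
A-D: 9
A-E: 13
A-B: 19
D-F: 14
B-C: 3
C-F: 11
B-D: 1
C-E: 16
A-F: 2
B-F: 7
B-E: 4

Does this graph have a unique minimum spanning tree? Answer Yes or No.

Yes

Sort edges by weight, then run Kruskal:
B-D (1): add — endpoints in different components.
A-F (2): add — endpoints in different components.
B-C (3): add — endpoints in different components.
B-E (4): add — endpoints in different components.
B-F (7): add — endpoints in different components.
Every non-tree edge has weight strictly greater than the heaviest edge on the tree path between its endpoints, so the MST is unique.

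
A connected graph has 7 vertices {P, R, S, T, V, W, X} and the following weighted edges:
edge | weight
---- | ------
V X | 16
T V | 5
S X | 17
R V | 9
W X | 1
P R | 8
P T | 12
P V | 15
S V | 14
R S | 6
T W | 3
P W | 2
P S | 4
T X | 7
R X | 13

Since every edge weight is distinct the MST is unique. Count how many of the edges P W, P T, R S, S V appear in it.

Kruskal: consider edges lightest-first.
W X (1): add. Components now {P} {W,X} {R} {S} {T} {V}
P W (2): add. Components now {P,W,X} {R} {S} {T} {V}
T W (3): add. Components now {P,T,W,X} {R} {S} {V}
P S (4): add. Components now {P,S,T,W,X} {R} {V}
T V (5): add. Components now {P,S,T,V,W,X} {R}
R S (6): add. Components now {P,R,S,T,V,W,X}
MST edge set: {W X, P W, T W, P S, T V, R S}.
Of the listed edges, {P W, R S} are in the MST → 2.

2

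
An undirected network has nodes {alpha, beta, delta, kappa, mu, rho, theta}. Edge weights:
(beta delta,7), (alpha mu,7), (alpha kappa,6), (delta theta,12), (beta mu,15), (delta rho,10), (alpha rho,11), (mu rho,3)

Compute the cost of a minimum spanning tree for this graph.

45

Kruskal: consider edges lightest-first.
mu rho (3): add — endpoints in different components.
alpha kappa (6): add — endpoints in different components.
alpha mu (7): add — endpoints in different components.
beta delta (7): add — endpoints in different components.
delta rho (10): add — endpoints in different components.
alpha rho (11): skip — alpha and rho already connected.
delta theta (12): add — endpoints in different components.
MST edges: mu rho, alpha kappa, alpha mu, beta delta, delta rho, delta theta; total weight 3+6+7+7+10+12 = 45.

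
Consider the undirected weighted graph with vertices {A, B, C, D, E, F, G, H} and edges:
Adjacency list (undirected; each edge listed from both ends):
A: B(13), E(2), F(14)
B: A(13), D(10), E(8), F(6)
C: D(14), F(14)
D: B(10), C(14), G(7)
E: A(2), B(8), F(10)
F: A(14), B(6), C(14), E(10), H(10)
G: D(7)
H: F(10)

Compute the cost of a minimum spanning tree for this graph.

Kruskal: consider edges lightest-first.
A E (2): add — endpoints in different components.
B F (6): add — endpoints in different components.
D G (7): add — endpoints in different components.
B E (8): add — endpoints in different components.
B D (10): add — endpoints in different components.
E F (10): skip — E and F already connected.
F H (10): add — endpoints in different components.
A B (13): skip — A and B already connected.
A F (14): skip — A and F already connected.
C D (14): add — endpoints in different components.
MST edges: A E, B F, D G, B E, B D, F H, C D; total weight 2+6+7+8+10+10+14 = 57.

57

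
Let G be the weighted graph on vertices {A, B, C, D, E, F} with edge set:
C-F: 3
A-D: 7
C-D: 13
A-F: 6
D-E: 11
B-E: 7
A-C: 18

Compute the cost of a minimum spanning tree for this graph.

Prim, starting at E.
Step 1: cheapest edge leaving the tree is B-E (7); add B.
Step 2: cheapest edge leaving the tree is D-E (11); add D.
Step 3: cheapest edge leaving the tree is A-D (7); add A.
Step 4: cheapest edge leaving the tree is A-F (6); add F.
Step 5: cheapest edge leaving the tree is C-F (3); add C.
MST edges: B-E, D-E, A-D, A-F, C-F; total weight 7+11+7+6+3 = 34.

34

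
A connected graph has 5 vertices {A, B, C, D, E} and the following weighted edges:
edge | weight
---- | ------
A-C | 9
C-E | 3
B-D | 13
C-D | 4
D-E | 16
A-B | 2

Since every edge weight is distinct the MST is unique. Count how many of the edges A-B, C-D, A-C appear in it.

Kruskal's algorithm — process edges by increasing weight (ties by edge label):
A-B (2): add — endpoints in different components.
C-E (3): add — endpoints in different components.
C-D (4): add — endpoints in different components.
A-C (9): add — endpoints in different components.
MST edge set: {A-B, C-E, C-D, A-C}.
Of the listed edges, {A-B, C-D, A-C} are in the MST → 3.

3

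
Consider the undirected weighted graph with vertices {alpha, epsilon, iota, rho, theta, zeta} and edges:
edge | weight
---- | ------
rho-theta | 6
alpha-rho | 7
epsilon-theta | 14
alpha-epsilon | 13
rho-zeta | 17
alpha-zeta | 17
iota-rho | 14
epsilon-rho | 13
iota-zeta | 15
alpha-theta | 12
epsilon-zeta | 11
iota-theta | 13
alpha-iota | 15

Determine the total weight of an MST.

Kruskal: consider edges lightest-first.
rho-theta (6): add — endpoints in different components.
alpha-rho (7): add — endpoints in different components.
epsilon-zeta (11): add — endpoints in different components.
alpha-theta (12): skip — theta and alpha already connected.
alpha-epsilon (13): add — endpoints in different components.
epsilon-rho (13): skip — epsilon and rho already connected.
iota-theta (13): add — endpoints in different components.
MST edges: rho-theta, alpha-rho, epsilon-zeta, alpha-epsilon, iota-theta; total weight 6+7+11+13+13 = 50.

50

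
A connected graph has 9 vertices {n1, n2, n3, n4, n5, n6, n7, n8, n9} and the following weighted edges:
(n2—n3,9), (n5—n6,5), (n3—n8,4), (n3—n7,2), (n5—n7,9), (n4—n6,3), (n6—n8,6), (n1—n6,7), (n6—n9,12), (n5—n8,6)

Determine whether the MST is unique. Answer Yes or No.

No

Kruskal: consider edges lightest-first.
n3—n7 (2): add — endpoints in different components.
n4—n6 (3): add — endpoints in different components.
n3—n8 (4): add — endpoints in different components.
n5—n6 (5): add — endpoints in different components.
n5—n8 (6): add — endpoints in different components.
n6—n8 (6): skip — n6 and n8 already connected.
n1—n6 (7): add — endpoints in different components.
n2—n3 (9): add — endpoints in different components.
n5—n7 (9): skip — n5 and n7 already connected.
n6—n9 (12): add — endpoints in different components.
Non-tree edge n6—n8 has weight 6, equal to the heaviest edge on its tree cycle — swapping gives another MST of the same weight. Not unique.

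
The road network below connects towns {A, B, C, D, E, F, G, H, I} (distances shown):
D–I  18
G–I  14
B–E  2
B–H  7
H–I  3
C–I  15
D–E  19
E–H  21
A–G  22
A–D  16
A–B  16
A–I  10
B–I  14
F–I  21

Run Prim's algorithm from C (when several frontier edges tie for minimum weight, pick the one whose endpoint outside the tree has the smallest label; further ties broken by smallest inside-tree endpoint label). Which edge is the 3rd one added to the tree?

B-H

Prim's algorithm from C:
Step 1: frontier [C–I 15] → take C–I (15); add I.
Step 2: frontier [H–I 3, A–I 10, B–I 14, G–I 14, D–I 18, F–I 21] → take H–I (3); add H.
Step 3: frontier [B–H 7, E–H 21, A–I 10, B–I 14, G–I 14, D–I 18, F–I 21] → take B–H (7); add B.
Step 4: frontier [B–E 2, A–B 16, E–H 21, A–I 10, G–I 14, D–I 18, F–I 21] → take B–E (2); add E.
Step 5: frontier [A–B 16, D–E 19, A–I 10, G–I 14, D–I 18, F–I 21] → take A–I (10); add A.
Step 6: frontier [A–D 16, A–G 22, D–E 19, G–I 14, D–I 18, F–I 21] → take G–I (14); add G.
Step 7: frontier [A–D 16, D–E 19, D–I 18, F–I 21] → take A–D (16); add D.
Step 8: frontier [F–I 21] → take F–I (21); add F.
The 3rd edge added is B–H.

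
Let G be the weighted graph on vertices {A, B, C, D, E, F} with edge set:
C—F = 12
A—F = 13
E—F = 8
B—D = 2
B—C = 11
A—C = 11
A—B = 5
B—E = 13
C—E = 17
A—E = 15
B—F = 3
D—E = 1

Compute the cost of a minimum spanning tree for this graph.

22

Prim, starting at A.
Step 1: cheapest edge leaving the tree is A—B (5); add B.
Step 2: cheapest edge leaving the tree is B—D (2); add D.
Step 3: cheapest edge leaving the tree is D—E (1); add E.
Step 4: cheapest edge leaving the tree is B—F (3); add F.
Step 5: cheapest edge leaving the tree is A—C (11); add C.
MST edges: A—B, B—D, D—E, B—F, A—C; total weight 5+2+1+3+11 = 22.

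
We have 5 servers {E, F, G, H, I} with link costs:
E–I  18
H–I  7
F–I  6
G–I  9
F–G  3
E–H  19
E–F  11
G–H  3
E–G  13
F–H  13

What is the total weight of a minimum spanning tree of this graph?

23

Sort edges by weight, then run Kruskal:
F–G (3): add. Components now {E} {F,G} {H} {I}
G–H (3): add. Components now {E} {F,G,H} {I}
F–I (6): add. Components now {E} {F,G,H,I}
H–I (7): skip — H and I already connected.
G–I (9): skip — G and I already connected.
E–F (11): add. Components now {E,F,G,H,I}
MST edges: F–G, G–H, F–I, E–F; total weight 3+3+6+11 = 23.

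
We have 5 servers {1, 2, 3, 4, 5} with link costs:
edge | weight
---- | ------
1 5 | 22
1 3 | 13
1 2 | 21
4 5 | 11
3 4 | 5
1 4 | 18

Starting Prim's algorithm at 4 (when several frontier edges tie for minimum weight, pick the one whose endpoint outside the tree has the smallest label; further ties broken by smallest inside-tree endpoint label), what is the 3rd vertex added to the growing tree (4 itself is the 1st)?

5

Grow the tree from 4 using Prim:
Step 1: frontier [3 4 5, 4 5 11, 1 4 18] → take 3 4 (5); add 3.
Step 2: frontier [1 3 13, 4 5 11, 1 4 18] → take 4 5 (11); add 5.
Step 3: frontier [1 3 13, 1 4 18, 1 5 22] → take 1 3 (13); add 1.
Step 4: frontier [1 2 21] → take 1 2 (21); add 2.
Vertex order: 4, 3, 5, 1, 2. The 3rd vertex is 5.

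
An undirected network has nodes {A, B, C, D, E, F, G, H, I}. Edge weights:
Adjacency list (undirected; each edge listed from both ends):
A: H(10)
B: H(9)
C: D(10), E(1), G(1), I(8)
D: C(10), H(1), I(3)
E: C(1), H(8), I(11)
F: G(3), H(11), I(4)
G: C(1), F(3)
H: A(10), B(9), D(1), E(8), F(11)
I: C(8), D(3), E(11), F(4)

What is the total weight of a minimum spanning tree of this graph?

Sort edges by weight, then run Kruskal:
C-E (1): add — endpoints in different components.
C-G (1): add — endpoints in different components.
D-H (1): add — endpoints in different components.
D-I (3): add — endpoints in different components.
F-G (3): add — endpoints in different components.
F-I (4): add — endpoints in different components.
C-I (8): skip — C and I already connected.
E-H (8): skip — E and H already connected.
B-H (9): add — endpoints in different components.
A-H (10): add — endpoints in different components.
MST edges: C-E, C-G, D-H, D-I, F-G, F-I, B-H, A-H; total weight 1+1+1+3+3+4+9+10 = 32.

32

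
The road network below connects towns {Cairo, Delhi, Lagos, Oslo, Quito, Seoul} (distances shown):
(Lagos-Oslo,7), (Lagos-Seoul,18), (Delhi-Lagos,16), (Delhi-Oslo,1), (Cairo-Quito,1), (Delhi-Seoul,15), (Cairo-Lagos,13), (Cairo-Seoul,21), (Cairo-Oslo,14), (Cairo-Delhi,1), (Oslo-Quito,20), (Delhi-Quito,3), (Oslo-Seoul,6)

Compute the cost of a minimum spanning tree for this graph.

16

Prim's algorithm from Quito:
Step 1: cheapest edge leaving the tree is Cairo-Quito (1); add Cairo.
Step 2: cheapest edge leaving the tree is Cairo-Delhi (1); add Delhi.
Step 3: cheapest edge leaving the tree is Delhi-Oslo (1); add Oslo.
Step 4: cheapest edge leaving the tree is Oslo-Seoul (6); add Seoul.
Step 5: cheapest edge leaving the tree is Lagos-Oslo (7); add Lagos.
MST edges: Cairo-Quito, Cairo-Delhi, Delhi-Oslo, Oslo-Seoul, Lagos-Oslo; total weight 1+1+1+6+7 = 16.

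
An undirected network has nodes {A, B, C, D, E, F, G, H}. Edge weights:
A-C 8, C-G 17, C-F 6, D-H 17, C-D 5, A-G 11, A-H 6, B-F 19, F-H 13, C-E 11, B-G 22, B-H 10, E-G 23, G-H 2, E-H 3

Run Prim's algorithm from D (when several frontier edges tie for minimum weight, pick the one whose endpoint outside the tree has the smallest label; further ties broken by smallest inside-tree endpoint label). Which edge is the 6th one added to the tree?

E-H

Prim's algorithm from D:
Step 1: cheapest edge leaving the tree is C-D (5); add C.
Step 2: cheapest edge leaving the tree is C-F (6); add F.
Step 3: cheapest edge leaving the tree is A-C (8); add A.
Step 4: cheapest edge leaving the tree is A-H (6); add H.
Step 5: cheapest edge leaving the tree is G-H (2); add G.
Step 6: cheapest edge leaving the tree is E-H (3); add E.
Step 7: cheapest edge leaving the tree is B-H (10); add B.
The 6th edge added is E-H.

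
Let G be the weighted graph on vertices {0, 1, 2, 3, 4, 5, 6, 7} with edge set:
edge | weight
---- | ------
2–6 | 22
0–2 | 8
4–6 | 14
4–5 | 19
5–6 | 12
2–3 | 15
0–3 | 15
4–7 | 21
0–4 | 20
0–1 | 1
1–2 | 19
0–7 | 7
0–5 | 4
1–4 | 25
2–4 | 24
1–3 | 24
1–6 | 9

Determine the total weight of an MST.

Kruskal: consider edges lightest-first.
0–1 (1): add — endpoints in different components.
0–5 (4): add — endpoints in different components.
0–7 (7): add — endpoints in different components.
0–2 (8): add — endpoints in different components.
1–6 (9): add — endpoints in different components.
5–6 (12): skip — 5 and 6 already connected.
4–6 (14): add — endpoints in different components.
0–3 (15): add — endpoints in different components.
MST edges: 0–1, 0–5, 0–7, 0–2, 1–6, 4–6, 0–3; total weight 1+4+7+8+9+14+15 = 58.

58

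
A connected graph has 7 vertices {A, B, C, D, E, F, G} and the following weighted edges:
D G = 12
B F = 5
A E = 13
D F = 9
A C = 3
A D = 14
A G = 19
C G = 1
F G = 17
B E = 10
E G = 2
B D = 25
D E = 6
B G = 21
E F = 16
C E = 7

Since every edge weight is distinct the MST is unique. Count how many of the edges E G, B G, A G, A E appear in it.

Sort edges by weight, then run Kruskal:
C G (1): add — endpoints in different components.
E G (2): add — endpoints in different components.
A C (3): add — endpoints in different components.
B F (5): add — endpoints in different components.
D E (6): add — endpoints in different components.
C E (7): skip — C and E already connected.
D F (9): add — endpoints in different components.
MST edge set: {C G, E G, A C, B F, D E, D F}.
Of the listed edges, {E G} are in the MST → 1.

1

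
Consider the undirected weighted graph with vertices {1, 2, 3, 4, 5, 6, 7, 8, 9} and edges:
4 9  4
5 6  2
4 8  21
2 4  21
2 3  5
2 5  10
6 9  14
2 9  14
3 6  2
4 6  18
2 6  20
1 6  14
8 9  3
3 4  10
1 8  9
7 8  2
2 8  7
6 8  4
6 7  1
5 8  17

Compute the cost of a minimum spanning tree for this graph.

Sort edges by weight, then run Kruskal:
6 7 (1): add — endpoints in different components.
3 6 (2): add — endpoints in different components.
5 6 (2): add — endpoints in different components.
7 8 (2): add — endpoints in different components.
8 9 (3): add — endpoints in different components.
4 9 (4): add — endpoints in different components.
6 8 (4): skip — 6 and 8 already connected.
2 3 (5): add — endpoints in different components.
2 8 (7): skip — 2 and 8 already connected.
1 8 (9): add — endpoints in different components.
MST edges: 6 7, 3 6, 5 6, 7 8, 8 9, 4 9, 2 3, 1 8; total weight 1+2+2+2+3+4+5+9 = 28.

28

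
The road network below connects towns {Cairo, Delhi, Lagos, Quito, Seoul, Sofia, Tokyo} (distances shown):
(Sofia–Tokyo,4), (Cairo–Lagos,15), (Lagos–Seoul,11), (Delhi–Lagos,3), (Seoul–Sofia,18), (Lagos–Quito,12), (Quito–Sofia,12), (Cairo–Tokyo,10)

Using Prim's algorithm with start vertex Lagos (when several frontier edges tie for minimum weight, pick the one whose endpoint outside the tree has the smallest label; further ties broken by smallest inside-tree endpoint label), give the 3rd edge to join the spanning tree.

Lagos-Quito

Prim's algorithm from Lagos:
Step 1: frontier [Delhi–Lagos 3, Lagos–Seoul 11, Lagos–Quito 12, Cairo–Lagos 15] → take Delhi–Lagos (3); add Delhi.
Step 2: frontier [Lagos–Seoul 11, Lagos–Quito 12, Cairo–Lagos 15] → take Lagos–Seoul (11); add Seoul.
Step 3: frontier [Lagos–Quito 12, Cairo–Lagos 15, Seoul–Sofia 18] → take Lagos–Quito (12); add Quito.
Step 4: frontier [Cairo–Lagos 15, Quito–Sofia 12, Seoul–Sofia 18] → take Quito–Sofia (12); add Sofia.
Step 5: frontier [Cairo–Lagos 15, Sofia–Tokyo 4] → take Sofia–Tokyo (4); add Tokyo.
Step 6: frontier [Cairo–Lagos 15, Cairo–Tokyo 10] → take Cairo–Tokyo (10); add Cairo.
The 3rd edge added is Lagos–Quito.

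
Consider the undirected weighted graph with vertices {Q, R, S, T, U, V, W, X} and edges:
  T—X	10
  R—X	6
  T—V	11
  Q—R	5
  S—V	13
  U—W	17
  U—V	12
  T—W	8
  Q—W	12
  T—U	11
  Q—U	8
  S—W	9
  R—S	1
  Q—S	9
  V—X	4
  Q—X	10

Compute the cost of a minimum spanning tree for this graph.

Prim's algorithm from X:
Step 1: cheapest edge leaving the tree is V—X (4); add V.
Step 2: cheapest edge leaving the tree is R—X (6); add R.
Step 3: cheapest edge leaving the tree is R—S (1); add S.
Step 4: cheapest edge leaving the tree is Q—R (5); add Q.
Step 5: cheapest edge leaving the tree is Q—U (8); add U.
Step 6: cheapest edge leaving the tree is S—W (9); add W.
Step 7: cheapest edge leaving the tree is T—W (8); add T.
MST edges: V—X, R—X, R—S, Q—R, Q—U, S—W, T—W; total weight 4+6+1+5+8+9+8 = 41.

41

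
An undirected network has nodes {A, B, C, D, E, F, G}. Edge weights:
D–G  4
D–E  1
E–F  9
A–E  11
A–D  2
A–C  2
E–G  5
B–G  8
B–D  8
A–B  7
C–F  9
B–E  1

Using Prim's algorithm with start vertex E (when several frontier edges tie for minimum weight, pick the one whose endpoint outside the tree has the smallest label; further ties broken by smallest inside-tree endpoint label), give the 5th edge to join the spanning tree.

D-G

Grow the tree from E using Prim:
Step 1: cheapest edge leaving the tree is B–E (1); add B.
Step 2: cheapest edge leaving the tree is D–E (1); add D.
Step 3: cheapest edge leaving the tree is A–D (2); add A.
Step 4: cheapest edge leaving the tree is A–C (2); add C.
Step 5: cheapest edge leaving the tree is D–G (4); add G.
Step 6: cheapest edge leaving the tree is C–F (9); add F.
The 5th edge added is D–G.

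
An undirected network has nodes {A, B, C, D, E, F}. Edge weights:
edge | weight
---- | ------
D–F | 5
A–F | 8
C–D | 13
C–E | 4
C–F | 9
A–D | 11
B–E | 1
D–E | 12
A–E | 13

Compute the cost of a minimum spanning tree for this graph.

27

Prim, starting at E.
Step 1: cheapest edge leaving the tree is B–E (1); add B.
Step 2: cheapest edge leaving the tree is C–E (4); add C.
Step 3: cheapest edge leaving the tree is C–F (9); add F.
Step 4: cheapest edge leaving the tree is D–F (5); add D.
Step 5: cheapest edge leaving the tree is A–F (8); add A.
MST edges: B–E, C–E, C–F, D–F, A–F; total weight 1+4+9+5+8 = 27.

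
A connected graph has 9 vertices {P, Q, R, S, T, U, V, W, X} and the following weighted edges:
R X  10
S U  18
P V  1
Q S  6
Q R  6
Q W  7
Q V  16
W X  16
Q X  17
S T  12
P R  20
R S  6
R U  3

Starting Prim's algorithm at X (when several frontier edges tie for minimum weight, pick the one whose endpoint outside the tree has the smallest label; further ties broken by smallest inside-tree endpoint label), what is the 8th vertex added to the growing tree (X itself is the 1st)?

V

Grow the tree from X using Prim:
Step 1: frontier [R X 10, W X 16, Q X 17] → take R X (10); add R.
Step 2: frontier [R U 3, Q R 6, R S 6, P R 20, W X 16, Q X 17] → take R U (3); add U.
Step 3: frontier [Q R 6, R S 6, P R 20, S U 18, W X 16, Q X 17] → take Q R (6); add Q.
Step 4: frontier [Q S 6, Q W 7, Q V 16, R S 6, P R 20, S U 18, W X 16] → take Q S (6); add S.
Step 5: frontier [Q W 7, Q V 16, P R 20, S T 12, W X 16] → take Q W (7); add W.
Step 6: frontier [Q V 16, P R 20, S T 12] → take S T (12); add T.
Step 7: frontier [Q V 16, P R 20] → take Q V (16); add V.
Step 8: frontier [P R 20, P V 1] → take P V (1); add P.
Vertex order: X, R, U, Q, S, W, T, V, P. The 8th vertex is V.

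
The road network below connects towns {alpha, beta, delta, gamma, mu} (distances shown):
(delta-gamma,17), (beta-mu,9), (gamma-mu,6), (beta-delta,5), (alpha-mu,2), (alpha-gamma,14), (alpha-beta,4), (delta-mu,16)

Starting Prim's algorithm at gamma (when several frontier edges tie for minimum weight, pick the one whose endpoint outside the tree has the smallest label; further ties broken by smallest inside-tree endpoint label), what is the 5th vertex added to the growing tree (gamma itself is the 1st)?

delta

Prim's algorithm from gamma:
Step 1: frontier [gamma-mu 6, alpha-gamma 14, delta-gamma 17] → take gamma-mu (6); add mu.
Step 2: frontier [alpha-gamma 14, delta-gamma 17, alpha-mu 2, beta-mu 9, delta-mu 16] → take alpha-mu (2); add alpha.
Step 3: frontier [alpha-beta 4, delta-gamma 17, beta-mu 9, delta-mu 16] → take alpha-beta (4); add beta.
Step 4: frontier [beta-delta 5, delta-gamma 17, delta-mu 16] → take beta-delta (5); add delta.
Vertex order: gamma, mu, alpha, beta, delta. The 5th vertex is delta.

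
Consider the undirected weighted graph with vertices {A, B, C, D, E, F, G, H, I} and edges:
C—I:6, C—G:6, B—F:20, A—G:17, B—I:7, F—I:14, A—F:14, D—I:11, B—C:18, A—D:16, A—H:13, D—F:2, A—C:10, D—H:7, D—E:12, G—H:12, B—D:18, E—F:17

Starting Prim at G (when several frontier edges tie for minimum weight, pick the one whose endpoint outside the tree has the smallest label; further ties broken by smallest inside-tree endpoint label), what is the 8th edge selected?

D-E

Grow the tree from G using Prim:
Step 1: cheapest edge leaving the tree is C—G (6); add C.
Step 2: cheapest edge leaving the tree is C—I (6); add I.
Step 3: cheapest edge leaving the tree is B—I (7); add B.
Step 4: cheapest edge leaving the tree is A—C (10); add A.
Step 5: cheapest edge leaving the tree is D—I (11); add D.
Step 6: cheapest edge leaving the tree is D—F (2); add F.
Step 7: cheapest edge leaving the tree is D—H (7); add H.
Step 8: cheapest edge leaving the tree is D—E (12); add E.
The 8th edge added is D—E.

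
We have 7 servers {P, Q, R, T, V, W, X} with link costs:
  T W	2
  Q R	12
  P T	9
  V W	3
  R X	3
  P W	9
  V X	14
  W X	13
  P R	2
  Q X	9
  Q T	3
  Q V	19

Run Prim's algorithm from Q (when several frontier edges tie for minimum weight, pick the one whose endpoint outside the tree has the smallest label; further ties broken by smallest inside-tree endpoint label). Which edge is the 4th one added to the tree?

P-T

Grow the tree from Q using Prim:
Step 1: cheapest edge leaving the tree is Q T (3); add T.
Step 2: cheapest edge leaving the tree is T W (2); add W.
Step 3: cheapest edge leaving the tree is V W (3); add V.
Step 4: cheapest edge leaving the tree is P T (9); add P.
Step 5: cheapest edge leaving the tree is P R (2); add R.
Step 6: cheapest edge leaving the tree is R X (3); add X.
The 4th edge added is P T.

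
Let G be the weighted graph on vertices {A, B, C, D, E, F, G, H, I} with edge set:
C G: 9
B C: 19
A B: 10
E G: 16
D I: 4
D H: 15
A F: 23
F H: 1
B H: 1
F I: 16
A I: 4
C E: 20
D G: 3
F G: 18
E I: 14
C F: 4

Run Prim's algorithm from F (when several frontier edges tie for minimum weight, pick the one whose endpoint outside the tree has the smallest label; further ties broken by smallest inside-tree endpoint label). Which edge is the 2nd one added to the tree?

Prim's algorithm from F:
Step 1: cheapest edge leaving the tree is F H (1); add H.
Step 2: cheapest edge leaving the tree is B H (1); add B.
Step 3: cheapest edge leaving the tree is C F (4); add C.
Step 4: cheapest edge leaving the tree is C G (9); add G.
Step 5: cheapest edge leaving the tree is D G (3); add D.
Step 6: cheapest edge leaving the tree is D I (4); add I.
Step 7: cheapest edge leaving the tree is A I (4); add A.
Step 8: cheapest edge leaving the tree is E I (14); add E.
The 2nd edge added is B H.

B-H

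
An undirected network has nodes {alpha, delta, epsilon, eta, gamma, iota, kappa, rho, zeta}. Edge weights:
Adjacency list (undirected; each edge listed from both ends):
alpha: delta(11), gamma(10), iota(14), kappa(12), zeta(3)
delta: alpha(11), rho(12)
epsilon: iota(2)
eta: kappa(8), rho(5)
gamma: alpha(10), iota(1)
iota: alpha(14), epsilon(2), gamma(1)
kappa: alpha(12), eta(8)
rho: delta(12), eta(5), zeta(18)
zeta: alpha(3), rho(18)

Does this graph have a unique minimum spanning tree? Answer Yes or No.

Kruskal's algorithm — process edges by increasing weight (ties by edge label):
gamma-iota (1): add — endpoints in different components.
epsilon-iota (2): add — endpoints in different components.
alpha-zeta (3): add — endpoints in different components.
eta-rho (5): add — endpoints in different components.
eta-kappa (8): add — endpoints in different components.
alpha-gamma (10): add — endpoints in different components.
alpha-delta (11): add — endpoints in different components.
alpha-kappa (12): add — endpoints in different components.
Non-tree edge delta-rho has weight 12, equal to the heaviest edge on its tree cycle — swapping gives another MST of the same weight. Not unique.

No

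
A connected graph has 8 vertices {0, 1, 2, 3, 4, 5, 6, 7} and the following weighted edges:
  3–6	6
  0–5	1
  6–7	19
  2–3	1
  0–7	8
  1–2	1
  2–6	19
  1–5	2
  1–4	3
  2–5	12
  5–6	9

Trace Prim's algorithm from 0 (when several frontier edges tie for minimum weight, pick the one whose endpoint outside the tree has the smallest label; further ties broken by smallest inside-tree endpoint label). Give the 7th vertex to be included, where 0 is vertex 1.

Prim's algorithm from 0:
Step 1: cheapest edge leaving the tree is 0–5 (1); add 5.
Step 2: cheapest edge leaving the tree is 1–5 (2); add 1.
Step 3: cheapest edge leaving the tree is 1–2 (1); add 2.
Step 4: cheapest edge leaving the tree is 2–3 (1); add 3.
Step 5: cheapest edge leaving the tree is 1–4 (3); add 4.
Step 6: cheapest edge leaving the tree is 3–6 (6); add 6.
Step 7: cheapest edge leaving the tree is 0–7 (8); add 7.
Vertex order: 0, 5, 1, 2, 3, 4, 6, 7. The 7th vertex is 6.

6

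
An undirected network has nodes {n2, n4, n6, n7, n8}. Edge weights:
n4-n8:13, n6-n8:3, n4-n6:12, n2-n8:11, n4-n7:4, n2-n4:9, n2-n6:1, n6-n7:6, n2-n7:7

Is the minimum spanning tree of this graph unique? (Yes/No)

Kruskal's algorithm — process edges by increasing weight (ties by edge label):
n2-n6 (1): add — endpoints in different components.
n6-n8 (3): add — endpoints in different components.
n4-n7 (4): add — endpoints in different components.
n6-n7 (6): add — endpoints in different components.
Every non-tree edge has weight strictly greater than the heaviest edge on the tree path between its endpoints, so the MST is unique.

Yes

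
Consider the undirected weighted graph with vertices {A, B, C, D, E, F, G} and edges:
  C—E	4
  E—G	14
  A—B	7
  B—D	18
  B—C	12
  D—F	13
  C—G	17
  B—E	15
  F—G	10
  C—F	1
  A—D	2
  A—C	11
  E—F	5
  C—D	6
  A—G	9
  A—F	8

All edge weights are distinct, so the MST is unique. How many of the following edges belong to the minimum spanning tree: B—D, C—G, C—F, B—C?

1

Kruskal: consider edges lightest-first.
C—F (1): add — endpoints in different components.
A—D (2): add — endpoints in different components.
C—E (4): add — endpoints in different components.
E—F (5): skip — E and F already connected.
C—D (6): add — endpoints in different components.
A—B (7): add — endpoints in different components.
A—F (8): skip — A and F already connected.
A—G (9): add — endpoints in different components.
MST edge set: {C—F, A—D, C—E, C—D, A—B, A—G}.
Of the listed edges, {C—F} are in the MST → 1.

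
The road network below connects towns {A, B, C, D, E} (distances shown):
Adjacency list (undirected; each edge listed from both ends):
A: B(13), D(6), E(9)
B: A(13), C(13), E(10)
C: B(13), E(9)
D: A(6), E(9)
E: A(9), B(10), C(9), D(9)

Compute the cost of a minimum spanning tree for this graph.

Prim, starting at D.
Step 1: frontier [A–D 6, D–E 9] → take A–D (6); add A.
Step 2: frontier [A–E 9, A–B 13, D–E 9] → take A–E (9); add E.
Step 3: frontier [A–B 13, C–E 9, B–E 10] → take C–E (9); add C.
Step 4: frontier [A–B 13, B–C 13, B–E 10] → take B–E (10); add B.
MST edges: A–D, A–E, C–E, B–E; total weight 6+9+9+10 = 34.

34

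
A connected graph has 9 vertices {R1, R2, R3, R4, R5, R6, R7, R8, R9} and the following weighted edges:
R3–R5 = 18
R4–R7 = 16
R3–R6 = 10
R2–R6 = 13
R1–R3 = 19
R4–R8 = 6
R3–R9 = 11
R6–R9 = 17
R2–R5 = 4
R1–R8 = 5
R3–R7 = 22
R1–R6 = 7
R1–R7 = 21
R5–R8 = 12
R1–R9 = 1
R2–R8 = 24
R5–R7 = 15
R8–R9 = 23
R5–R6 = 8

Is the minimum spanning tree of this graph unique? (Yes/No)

Yes

Kruskal's algorithm — process edges by increasing weight (ties by edge label):
R1–R9 (1): add — endpoints in different components.
R2–R5 (4): add — endpoints in different components.
R1–R8 (5): add — endpoints in different components.
R4–R8 (6): add — endpoints in different components.
R1–R6 (7): add — endpoints in different components.
R5–R6 (8): add — endpoints in different components.
R3–R6 (10): add — endpoints in different components.
R3–R9 (11): skip — R9 and R3 already connected.
R5–R8 (12): skip — R8 and R5 already connected.
R2–R6 (13): skip — R6 and R2 already connected.
R5–R7 (15): add — endpoints in different components.
Every non-tree edge has weight strictly greater than the heaviest edge on the tree path between its endpoints, so the MST is unique.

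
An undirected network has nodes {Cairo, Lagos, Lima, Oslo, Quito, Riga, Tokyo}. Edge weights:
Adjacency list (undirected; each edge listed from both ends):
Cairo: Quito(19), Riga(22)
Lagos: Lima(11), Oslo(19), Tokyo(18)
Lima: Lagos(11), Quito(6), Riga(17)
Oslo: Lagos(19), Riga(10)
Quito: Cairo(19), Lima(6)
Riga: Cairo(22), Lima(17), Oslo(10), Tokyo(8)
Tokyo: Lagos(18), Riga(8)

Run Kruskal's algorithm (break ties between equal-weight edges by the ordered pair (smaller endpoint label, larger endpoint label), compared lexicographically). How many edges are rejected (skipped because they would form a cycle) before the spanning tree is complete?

1

Kruskal's algorithm — process edges by increasing weight (ties by edge label):
Lima–Quito (6): add. Components now {Tokyo} {Lagos} {Lima,Quito} {Riga} {Oslo} {Cairo}
Riga–Tokyo (8): add. Components now {Riga,Tokyo} {Lagos} {Lima,Quito} {Oslo} {Cairo}
Oslo–Riga (10): add. Components now {Oslo,Riga,Tokyo} {Lagos} {Lima,Quito} {Cairo}
Lagos–Lima (11): add. Components now {Oslo,Riga,Tokyo} {Lagos,Lima,Quito} {Cairo}
Lima–Riga (17): add. Components now {Lagos,Lima,Oslo,Quito,Riga,Tokyo} {Cairo}
Lagos–Tokyo (18): skip — Tokyo and Lagos already connected.
Cairo–Quito (19): add. Components now {Cairo,Lagos,Lima,Oslo,Quito,Riga,Tokyo}
Edges rejected before the tree was complete: 1.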